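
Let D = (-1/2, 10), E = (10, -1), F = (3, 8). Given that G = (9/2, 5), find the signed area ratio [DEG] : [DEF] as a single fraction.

[DEF] = ½·((-1/2)·(-1−8) + 10·(8−10) + 3·(10−(-1))) = ½·(9/2 − 20 + 33) = 35/4.
[DEG] = ½·((-1/2)·(-1−5) + 10·(5−10) + (9/2)·(10−(-1))) = ½·(3 − 50 + 99/2) = 5/4, so the ratio is (5/4)/(35/4) = 1/7.

1/7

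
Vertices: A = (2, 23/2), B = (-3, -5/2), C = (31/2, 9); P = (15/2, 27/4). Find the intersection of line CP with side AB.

Barycentric coordinates of P with respect to ABC: (1/4, 1/4, 1/2).
On side AB the C-coordinate is zero; dropping P's C-weight 1/2 and renormalizing the remaining 1/4 : 1/4 gives weights 1/2, 1/2 on A, B.
Q = (1/2)·(2, 23/2) + (1/2)·(-3, -5/2) = (-1/2, 9/2).

(-1/2, 9/2)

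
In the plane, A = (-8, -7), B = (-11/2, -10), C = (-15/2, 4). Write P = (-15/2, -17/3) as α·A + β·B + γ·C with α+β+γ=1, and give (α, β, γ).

Signed area of the reference triangle: [ABC] = ½·((-8)·(-10−4) + (-11/2)·(4−(-7)) + (-15/2)·(-7−(-10))) = ½·(112 − 121/2 − 45/2) = 29/2.
[PBC] = ½·((-15/2)·(-10−4) + (-11/2)·(4−(-17/3)) + (-15/2)·(-17/3−(-10))) = ½·(105 − 319/6 − 65/2) = 29/3, so the A-coordinate is (29/3)/(29/2) = 2/3.
[APC] = ½·((-8)·(-17/3−4) + (-15/2)·(4−(-7)) + (-15/2)·(-7−(-17/3))) = ½·(232/3 − 165/2 + 10) = 29/12, so the B-coordinate is 1/6.
[ABP] = ½·((-8)·(-10−(-17/3)) + (-11/2)·(-17/3−(-7)) + (-15/2)·(-7−(-10))) = ½·(104/3 − 22/3 − 45/2) = 29/12, so the C-coordinate is 1/6.
Check: 2/3 + 1/6 + 1/6 = 1.

(2/3, 1/6, 1/6)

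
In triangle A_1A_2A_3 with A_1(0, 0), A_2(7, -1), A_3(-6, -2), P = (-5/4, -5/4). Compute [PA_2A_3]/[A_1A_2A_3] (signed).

1/4

[A_1A_2A_3] = ½·(0·(-1−(-2)) + 7·(-2−0) + (-6)·(0−(-1))) = ½·(0 − 14 − 6) = -10.
[PA_2A_3] = ½·((-5/4)·(-1−(-2)) + 7·(-2−(-5/4)) + (-6)·(-5/4−(-1))) = ½·(-5/4 − 21/4 + 3/2) = -5/2, so the ratio is (-5/2)/(-10) = 1/4.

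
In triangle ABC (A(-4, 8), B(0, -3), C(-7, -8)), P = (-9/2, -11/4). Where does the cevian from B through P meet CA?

Barycentric coordinates of P with respect to ABC: (1/4, 1/4, 1/2).
On side CA the B-coordinate is zero; dropping P's B-weight 1/4 and renormalizing the remaining 1/2 : 1/4 gives weights 2/3, 1/3 on C, A.
Q = (2/3)·(-7, -8) + (1/3)·(-4, 8) = (-6, -8/3).

(-6, -8/3)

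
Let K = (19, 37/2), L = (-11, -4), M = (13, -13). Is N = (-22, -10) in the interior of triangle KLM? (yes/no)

no

Barycentric coordinates of N: (-3/10, 83/60, -1/12).
The three coordinates are negative, positive, negative; a point is interior exactly when all three are positive.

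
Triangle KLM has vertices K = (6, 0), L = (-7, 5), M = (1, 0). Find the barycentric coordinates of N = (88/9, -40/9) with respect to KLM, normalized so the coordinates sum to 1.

Signed area of the reference triangle: [KLM] = ½·(6·(5−0) + (-7)·(0−0) + 1·(0−5)) = ½·(30 + 0 − 5) = 25/2.
[NLM] = ½·((88/9)·(5−0) + (-7)·(0−(-40/9)) + 1·(-40/9−5)) = ½·(440/9 − 280/9 − 85/9) = 25/6, so the K-coordinate is (25/6)/(25/2) = 1/3.
[KNM] = ½·(6·(-40/9−0) + (88/9)·(0−0) + 1·(0−(-40/9))) = ½·(-80/3 + 0 + 40/9) = -100/9, so the L-coordinate is -8/9.
[KLN] = ½·(6·(5−(-40/9)) + (-7)·(-40/9−0) + (88/9)·(0−5)) = ½·(170/3 + 280/9 − 440/9) = 175/9, so the M-coordinate is 14/9.
Check: 1/3 − 8/9 + 14/9 = 1.

(1/3, -8/9, 14/9)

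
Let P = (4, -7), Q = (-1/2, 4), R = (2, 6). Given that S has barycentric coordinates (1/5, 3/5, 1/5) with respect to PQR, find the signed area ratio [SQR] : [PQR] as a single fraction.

1/5

The signed ratio [SQR]/[PQR] equals the barycentric coordinate of S at vertex P, which is 1/5.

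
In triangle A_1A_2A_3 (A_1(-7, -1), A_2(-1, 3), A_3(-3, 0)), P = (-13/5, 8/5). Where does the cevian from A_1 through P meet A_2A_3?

Barycentric coordinates of P with respect to A_1A_2A_3: (1/5, 3/5, 1/5).
On side A_2A_3 the A_1-coordinate is zero; dropping P's A_1-weight 1/5 and renormalizing the remaining 3/5 : 1/5 gives weights 3/4, 1/4 on A_2, A_3.
Q = (3/4)·(-1, 3) + (1/4)·(-3, 0) = (-3/2, 9/4).

(-3/2, 9/4)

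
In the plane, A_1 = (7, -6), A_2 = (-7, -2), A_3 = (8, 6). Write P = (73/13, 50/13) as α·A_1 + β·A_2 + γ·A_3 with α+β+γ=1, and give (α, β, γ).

(1/13, 2/13, 10/13)

Signed area of the reference triangle: [A_1A_2A_3] = ½·(7·(-2−6) + (-7)·(6−(-6)) + 8·(-6−(-2))) = ½·(-56 − 84 − 32) = -86.
[PA_2A_3] = ½·((73/13)·(-2−6) + (-7)·(6−(50/13)) + 8·(50/13−(-2))) = ½·(-584/13 − 196/13 + 608/13) = -86/13, so the A_1-coordinate is (-86/13)/(-86) = 1/13.
[A_1PA_3] = ½·(7·(50/13−6) + (73/13)·(6−(-6)) + 8·(-6−(50/13))) = ½·(-196/13 + 876/13 − 1024/13) = -172/13, so the A_2-coordinate is 2/13.
[A_1A_2P] = ½·(7·(-2−(50/13)) + (-7)·(50/13−(-6)) + (73/13)·(-6−(-2))) = ½·(-532/13 − 896/13 − 292/13) = -860/13, so the A_3-coordinate is 10/13.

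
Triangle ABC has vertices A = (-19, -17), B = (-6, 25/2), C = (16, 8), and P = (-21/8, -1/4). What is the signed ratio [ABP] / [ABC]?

[ABC] = ½·((-19)·(25/2−8) + (-6)·(8−(-17)) + 16·(-17−(25/2))) = ½·(-171/2 − 150 − 472) = -1415/4.
[ABP] = ½·((-19)·(25/2−(-1/4)) + (-6)·(-1/4−(-17)) + (-21/8)·(-17−(25/2))) = ½·(-969/4 − 201/2 + 1239/16) = -4245/32, so the ratio is (-4245/32)/(-1415/4) = 3/8.

3/8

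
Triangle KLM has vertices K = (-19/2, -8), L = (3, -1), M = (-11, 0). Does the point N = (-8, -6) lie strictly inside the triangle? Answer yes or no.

yes

Barycentric coordinates of N: (162/221, 30/221, 29/221).
The three coordinates are positive, positive, positive; a point is interior exactly when all three are positive.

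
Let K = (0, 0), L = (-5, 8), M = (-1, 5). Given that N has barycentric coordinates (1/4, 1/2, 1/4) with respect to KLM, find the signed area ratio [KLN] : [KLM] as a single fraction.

1/4

The signed ratio [KLN]/[KLM] equals the barycentric coordinate of N at vertex M, which is 1/4.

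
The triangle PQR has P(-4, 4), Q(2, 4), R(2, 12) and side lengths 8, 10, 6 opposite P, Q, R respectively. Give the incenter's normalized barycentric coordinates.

(1/3, 5/12, 1/4)

The incenter has barycentric coordinates proportional to the opposite side lengths: (8 : 10 : 6).
Normalizing by 8+10+6 = 24 gives (1/3, 5/12, 1/4).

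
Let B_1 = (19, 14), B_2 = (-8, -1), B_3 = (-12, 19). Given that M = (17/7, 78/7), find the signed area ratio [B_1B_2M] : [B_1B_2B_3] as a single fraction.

2/7

[B_1B_2B_3] = ½·(19·(-1−19) + (-8)·(19−14) + (-12)·(14−(-1))) = ½·(-380 − 40 − 180) = -300.
[B_1B_2M] = ½·(19·(-1−(78/7)) + (-8)·(78/7−14) + (17/7)·(14−(-1))) = ½·(-1615/7 + 160/7 + 255/7) = -600/7, so the ratio is (-600/7)/(-300) = 2/7.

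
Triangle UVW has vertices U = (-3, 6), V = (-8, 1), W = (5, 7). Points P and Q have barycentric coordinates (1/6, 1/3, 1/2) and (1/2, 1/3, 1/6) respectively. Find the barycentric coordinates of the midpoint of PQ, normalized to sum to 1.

(1/3, 1/3, 1/3)

Since both coordinate triples sum to 1, the midpoint's barycentrics are the componentwise average.
(1/6+1/2)/2 = 1/3; similarly 1/3 and 1/3.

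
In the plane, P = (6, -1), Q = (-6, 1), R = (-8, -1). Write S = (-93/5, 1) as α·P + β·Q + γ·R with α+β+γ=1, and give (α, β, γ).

(-9/10, 1, 9/10)

Signed area of the reference triangle: [PQR] = ½·(6·(1−(-1)) + (-6)·(-1−(-1)) + (-8)·(-1−1)) = ½·(12 + 0 + 16) = 14.
[SQR] = ½·((-93/5)·(1−(-1)) + (-6)·(-1−1) + (-8)·(1−1)) = ½·(-186/5 + 12 + 0) = -63/5, so the P-coordinate is (-63/5)/14 = -9/10.
[PSR] = ½·(6·(1−(-1)) + (-93/5)·(-1−(-1)) + (-8)·(-1−1)) = ½·(12 + 0 + 16) = 14, so the Q-coordinate is 1.
[PQS] = ½·(6·(1−1) + (-6)·(1−(-1)) + (-93/5)·(-1−1)) = ½·(0 − 12 + 186/5) = 63/5, so the R-coordinate is 9/10.
Check: -9/10 + 1 + 9/10 = 1.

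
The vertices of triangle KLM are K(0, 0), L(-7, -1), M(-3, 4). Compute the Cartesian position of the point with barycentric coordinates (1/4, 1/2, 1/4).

N = (1/4)·K + (1/2)·L + (1/4)·M.
x-coordinate: (1/4)·0 + (1/2)·(-7) + (1/4)·(-3) = -17/4.
y-coordinate: (1/4)·0 + (1/2)·(-1) + (1/4)·4 = 1/2.

(-17/4, 1/2)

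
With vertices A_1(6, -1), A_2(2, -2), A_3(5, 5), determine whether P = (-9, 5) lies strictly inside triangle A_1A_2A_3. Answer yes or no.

Barycentric coordinates of P: (-98/25, 84/25, 39/25).
The three coordinates are negative, positive, positive; a point is interior exactly when all three are positive.

no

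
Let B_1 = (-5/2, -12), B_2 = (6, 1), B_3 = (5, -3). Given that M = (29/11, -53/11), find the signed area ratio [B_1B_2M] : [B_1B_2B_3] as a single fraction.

[B_1B_2B_3] = ½·((-5/2)·(1−(-3)) + 6·(-3−(-12)) + 5·(-12−1)) = ½·(-10 + 54 − 65) = -21/2.
[B_1B_2M] = ½·((-5/2)·(1−(-53/11)) + 6·(-53/11−(-12)) + (29/11)·(-12−1)) = ½·(-160/11 + 474/11 − 377/11) = -63/22, so the ratio is (-63/22)/(-21/2) = 3/11.

3/11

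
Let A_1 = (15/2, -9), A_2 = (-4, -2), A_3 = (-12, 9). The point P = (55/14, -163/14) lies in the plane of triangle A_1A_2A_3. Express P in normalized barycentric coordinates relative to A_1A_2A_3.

(1/7, 23/14, -11/14)

Signed area of the reference triangle: [A_1A_2A_3] = ½·((15/2)·(-2−9) + (-4)·(9−(-9)) + (-12)·(-9−(-2))) = ½·(-165/2 − 72 + 84) = -141/4.
[PA_2A_3] = ½·((55/14)·(-2−9) + (-4)·(9−(-163/14)) + (-12)·(-163/14−(-2))) = ½·(-605/14 − 578/7 + 810/7) = -141/28, so the A_1-coordinate is (-141/28)/(-141/4) = 1/7.
[A_1PA_3] = ½·((15/2)·(-163/14−9) + (55/14)·(9−(-9)) + (-12)·(-9−(-163/14))) = ½·(-4335/28 + 495/7 − 222/7) = -3243/56, so the A_2-coordinate is 23/14.
[A_1A_2P] = ½·((15/2)·(-2−(-163/14)) + (-4)·(-163/14−(-9)) + (55/14)·(-9−(-2))) = ½·(2025/28 + 74/7 − 55/2) = 1551/56, so the A_3-coordinate is -11/14.
Check: 1/7 + 23/14 − 11/14 = 1.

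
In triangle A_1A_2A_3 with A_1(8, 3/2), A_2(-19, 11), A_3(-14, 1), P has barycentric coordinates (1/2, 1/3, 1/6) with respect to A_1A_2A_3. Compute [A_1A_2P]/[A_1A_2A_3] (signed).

The signed ratio [A_1A_2P]/[A_1A_2A_3] equals the barycentric coordinate of P at vertex A_3, which is 1/6.

1/6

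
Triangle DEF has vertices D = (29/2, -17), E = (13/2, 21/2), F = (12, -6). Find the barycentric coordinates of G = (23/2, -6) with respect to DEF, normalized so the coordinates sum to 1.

(3/7, 2/7, 2/7)

Signed area of the reference triangle: [DEF] = ½·((29/2)·(21/2−(-6)) + (13/2)·(-6−(-17)) + 12·(-17−(21/2))) = ½·(957/4 + 143/2 − 330) = -77/8.
[GEF] = ½·((23/2)·(21/2−(-6)) + (13/2)·(-6−(-6)) + 12·(-6−(21/2))) = ½·(759/4 + 0 − 198) = -33/8, so the D-coordinate is (-33/8)/(-77/8) = 3/7.
[DGF] = ½·((29/2)·(-6−(-6)) + (23/2)·(-6−(-17)) + 12·(-17−(-6))) = ½·(0 + 253/2 − 132) = -11/4, so the E-coordinate is 2/7.
[DEG] = ½·((29/2)·(21/2−(-6)) + (13/2)·(-6−(-17)) + (23/2)·(-17−(21/2))) = ½·(957/4 + 143/2 − 1265/4) = -11/4, so the F-coordinate is 2/7.
Check: 3/7 + 2/7 + 2/7 = 1.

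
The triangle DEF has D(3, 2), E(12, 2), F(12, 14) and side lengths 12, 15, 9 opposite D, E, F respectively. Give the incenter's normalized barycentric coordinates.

The incenter has barycentric coordinates proportional to the opposite side lengths: (12 : 15 : 9).
Normalizing by 12+15+9 = 36 gives (1/3, 5/12, 1/4).

(1/3, 5/12, 1/4)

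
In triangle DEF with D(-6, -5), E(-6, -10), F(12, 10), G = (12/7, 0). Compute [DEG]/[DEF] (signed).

3/7

[DEF] = ½·((-6)·(-10−10) + (-6)·(10−(-5)) + 12·(-5−(-10))) = ½·(120 − 90 + 60) = 45.
[DEG] = ½·((-6)·(-10−0) + (-6)·(0−(-5)) + (12/7)·(-5−(-10))) = ½·(60 − 30 + 60/7) = 135/7, so the ratio is (135/7)/45 = 3/7.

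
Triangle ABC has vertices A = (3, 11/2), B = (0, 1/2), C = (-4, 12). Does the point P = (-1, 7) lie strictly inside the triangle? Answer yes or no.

Barycentric coordinates of P: (29/109, 31/109, 49/109).
The three coordinates are positive, positive, positive; a point is interior exactly when all three are positive.

yes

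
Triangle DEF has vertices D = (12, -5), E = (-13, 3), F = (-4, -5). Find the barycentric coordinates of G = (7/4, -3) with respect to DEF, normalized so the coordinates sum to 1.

Signed area of the reference triangle: [DEF] = ½·(12·(3−(-5)) + (-13)·(-5−(-5)) + (-4)·(-5−3)) = ½·(96 + 0 + 32) = 64.
[GEF] = ½·((7/4)·(3−(-5)) + (-13)·(-5−(-3)) + (-4)·(-3−3)) = ½·(14 + 26 + 24) = 32, so the D-coordinate is 32/64 = 1/2.
[DGF] = ½·(12·(-3−(-5)) + (7/4)·(-5−(-5)) + (-4)·(-5−(-3))) = ½·(24 + 0 + 8) = 16, so the E-coordinate is 1/4.
[DEG] = ½·(12·(3−(-3)) + (-13)·(-3−(-5)) + (7/4)·(-5−3)) = ½·(72 − 26 − 14) = 16, so the F-coordinate is 1/4.

(1/2, 1/4, 1/4)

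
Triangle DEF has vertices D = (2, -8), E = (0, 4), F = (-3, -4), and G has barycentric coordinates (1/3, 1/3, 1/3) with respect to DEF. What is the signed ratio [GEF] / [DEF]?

1/3

The signed ratio [GEF]/[DEF] equals the barycentric coordinate of G at vertex D, which is 1/3.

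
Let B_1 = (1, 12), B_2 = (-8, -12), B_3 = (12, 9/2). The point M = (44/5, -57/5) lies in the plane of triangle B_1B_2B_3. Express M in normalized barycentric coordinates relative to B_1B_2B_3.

Signed area of the reference triangle: [B_1B_2B_3] = ½·(1·(-12−(9/2)) + (-8)·(9/2−12) + 12·(12−(-12))) = ½·(-33/2 + 60 + 288) = 663/4.
[MB_2B_3] = ½·((44/5)·(-12−(9/2)) + (-8)·(9/2−(-57/5)) + 12·(-57/5−(-12))) = ½·(-726/5 − 636/5 + 36/5) = -663/5, so the B_1-coordinate is (-663/5)/(663/4) = -4/5.
[B_1MB_3] = ½·(1·(-57/5−(9/2)) + (44/5)·(9/2−12) + 12·(12−(-57/5))) = ½·(-159/10 − 66 + 1404/5) = 1989/20, so the B_2-coordinate is 3/5.
[B_1B_2M] = ½·(1·(-12−(-57/5)) + (-8)·(-57/5−12) + (44/5)·(12−(-12))) = ½·(-3/5 + 936/5 + 1056/5) = 1989/10, so the B_3-coordinate is 6/5.
Check: -4/5 + 3/5 + 6/5 = 1.

(-4/5, 3/5, 6/5)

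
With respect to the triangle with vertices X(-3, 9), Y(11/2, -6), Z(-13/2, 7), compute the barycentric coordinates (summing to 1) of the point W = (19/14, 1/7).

Signed area of the reference triangle: [XYZ] = ½·((-3)·(-6−7) + (11/2)·(7−9) + (-13/2)·(9−(-6))) = ½·(39 − 11 − 195/2) = -139/4.
[WYZ] = ½·((19/14)·(-6−7) + (11/2)·(7−(1/7)) + (-13/2)·(1/7−(-6))) = ½·(-247/14 + 264/7 − 559/14) = -139/14, so the X-coordinate is (-139/14)/(-139/4) = 2/7.
[XWZ] = ½·((-3)·(1/7−7) + (19/14)·(7−9) + (-13/2)·(9−(1/7))) = ½·(144/7 − 19/7 − 403/7) = -139/7, so the Y-coordinate is 4/7.
[XYW] = ½·((-3)·(-6−(1/7)) + (11/2)·(1/7−9) + (19/14)·(9−(-6))) = ½·(129/7 − 341/7 + 285/14) = -139/28, so the Z-coordinate is 1/7.

(2/7, 4/7, 1/7)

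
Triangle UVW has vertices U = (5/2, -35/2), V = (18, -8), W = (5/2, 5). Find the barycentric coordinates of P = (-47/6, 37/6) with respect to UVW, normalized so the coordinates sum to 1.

Signed area of the reference triangle: [UVW] = ½·((5/2)·(-8−5) + 18·(5−(-35/2)) + (5/2)·(-35/2−(-8))) = ½·(-65/2 + 405 − 95/4) = 1395/8.
[PVW] = ½·((-47/6)·(-8−5) + 18·(5−(37/6)) + (5/2)·(37/6−(-8))) = ½·(611/6 − 21 + 425/12) = 465/8, so the U-coordinate is (465/8)/(1395/8) = 1/3.
[UPW] = ½·((5/2)·(37/6−5) + (-47/6)·(5−(-35/2)) + (5/2)·(-35/2−(37/6))) = ½·(35/12 − 705/4 − 355/6) = -465/4, so the V-coordinate is -2/3.
[UVP] = ½·((5/2)·(-8−(37/6)) + 18·(37/6−(-35/2)) + (-47/6)·(-35/2−(-8))) = ½·(-425/12 + 426 + 893/12) = 465/2, so the W-coordinate is 4/3.
Check: 1/3 − 2/3 + 4/3 = 1.

(1/3, -2/3, 4/3)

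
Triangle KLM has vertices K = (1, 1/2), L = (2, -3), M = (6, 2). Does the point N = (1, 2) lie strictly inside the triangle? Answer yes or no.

Barycentric coordinates of N: (25/19, -15/38, 3/38).
The three coordinates are positive, negative, positive; a point is interior exactly when all three are positive.

no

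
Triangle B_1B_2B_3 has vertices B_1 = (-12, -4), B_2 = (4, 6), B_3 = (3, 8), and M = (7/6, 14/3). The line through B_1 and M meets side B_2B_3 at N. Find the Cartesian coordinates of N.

(19/5, 32/5)

Barycentric coordinates of M with respect to B_1B_2B_3: (1/6, 2/3, 1/6).
On side B_2B_3 the B_1-coordinate is zero; dropping M's B_1-weight 1/6 and renormalizing the remaining 2/3 : 1/6 gives weights 4/5, 1/5 on B_2, B_3.
N = (4/5)·(4, 6) + (1/5)·(3, 8) = (19/5, 32/5).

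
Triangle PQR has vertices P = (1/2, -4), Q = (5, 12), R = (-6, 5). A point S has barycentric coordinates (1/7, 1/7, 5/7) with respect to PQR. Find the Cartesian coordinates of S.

(-7/2, 33/7)

S = (1/7)·P + (1/7)·Q + (5/7)·R.
x-coordinate: (1/7)·(1/2) + (1/7)·5 + (5/7)·(-6) = -7/2.
y-coordinate: (1/7)·(-4) + (1/7)·12 + (5/7)·5 = 33/7.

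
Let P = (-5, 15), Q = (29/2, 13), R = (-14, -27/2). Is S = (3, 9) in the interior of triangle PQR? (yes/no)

yes

Barycentric coordinates of S: (763/2295, 376/765, 404/2295).
The three coordinates are positive, positive, positive; a point is interior exactly when all three are positive.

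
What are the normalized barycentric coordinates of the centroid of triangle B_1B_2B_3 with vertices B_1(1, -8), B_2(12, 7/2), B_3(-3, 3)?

The centroid is the average of the vertices, so each weight is 1/3.

(1/3, 1/3, 1/3)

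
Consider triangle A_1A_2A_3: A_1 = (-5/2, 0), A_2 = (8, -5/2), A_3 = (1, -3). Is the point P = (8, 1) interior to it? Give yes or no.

no

Barycentric coordinates of P: (14/13, 20/13, -21/13).
The three coordinates are positive, positive, negative; a point is interior exactly when all three are positive.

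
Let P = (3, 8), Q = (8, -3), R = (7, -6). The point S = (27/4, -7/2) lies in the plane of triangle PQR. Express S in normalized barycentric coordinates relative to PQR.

Signed area of the reference triangle: [PQR] = ½·(3·(-3−(-6)) + 8·(-6−8) + 7·(8−(-3))) = ½·(9 − 112 + 77) = -13.
[SQR] = ½·((27/4)·(-3−(-6)) + 8·(-6−(-7/2)) + 7·(-7/2−(-3))) = ½·(81/4 − 20 − 7/2) = -13/8, so the P-coordinate is (-13/8)/(-13) = 1/8.
[PSR] = ½·(3·(-7/2−(-6)) + (27/4)·(-6−8) + 7·(8−(-7/2))) = ½·(15/2 − 189/2 + 161/2) = -13/4, so the Q-coordinate is 1/4.
[PQS] = ½·(3·(-3−(-7/2)) + 8·(-7/2−8) + (27/4)·(8−(-3))) = ½·(3/2 − 92 + 297/4) = -65/8, so the R-coordinate is 5/8.

(1/8, 1/4, 5/8)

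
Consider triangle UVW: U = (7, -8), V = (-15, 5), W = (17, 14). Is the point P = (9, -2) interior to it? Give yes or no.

yes

Barycentric coordinates of P: (220/307, 8/307, 79/307).
The three coordinates are positive, positive, positive; a point is interior exactly when all three are positive.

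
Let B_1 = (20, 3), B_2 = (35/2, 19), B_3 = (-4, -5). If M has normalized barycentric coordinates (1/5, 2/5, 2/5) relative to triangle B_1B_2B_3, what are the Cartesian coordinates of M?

M = (1/5)·B_1 + (2/5)·B_2 + (2/5)·B_3.
x-coordinate: (1/5)·20 + (2/5)·(35/2) + (2/5)·(-4) = 47/5.
y-coordinate: (1/5)·3 + (2/5)·19 + (2/5)·(-5) = 31/5.

(47/5, 31/5)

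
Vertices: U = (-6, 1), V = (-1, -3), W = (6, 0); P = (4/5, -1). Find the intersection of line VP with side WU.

(2, 1/3)

Barycentric coordinates of P with respect to UVW: (1/5, 2/5, 2/5).
On side WU the V-coordinate is zero; dropping P's V-weight 2/5 and renormalizing the remaining 2/5 : 1/5 gives weights 2/3, 1/3 on W, U.
Q = (2/3)·(6, 0) + (1/3)·(-6, 1) = (2, 1/3).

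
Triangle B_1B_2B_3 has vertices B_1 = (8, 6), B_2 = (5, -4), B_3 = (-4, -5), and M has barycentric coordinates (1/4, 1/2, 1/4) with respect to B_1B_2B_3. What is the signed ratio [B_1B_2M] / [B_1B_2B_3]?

1/4

The signed ratio [B_1B_2M]/[B_1B_2B_3] equals the barycentric coordinate of M at vertex B_3, which is 1/4.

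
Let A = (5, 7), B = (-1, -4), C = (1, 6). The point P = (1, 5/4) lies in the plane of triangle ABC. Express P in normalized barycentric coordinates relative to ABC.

(1/4, 1/2, 1/4)

Signed area of the reference triangle: [ABC] = ½·(5·(-4−6) + (-1)·(6−7) + 1·(7−(-4))) = ½·(-50 + 1 + 11) = -19.
[PBC] = ½·(1·(-4−6) + (-1)·(6−(5/4)) + 1·(5/4−(-4))) = ½·(-10 − 19/4 + 21/4) = -19/4, so the A-coordinate is (-19/4)/(-19) = 1/4.
[APC] = ½·(5·(5/4−6) + 1·(6−7) + 1·(7−(5/4))) = ½·(-95/4 − 1 + 23/4) = -19/2, so the B-coordinate is 1/2.
[ABP] = ½·(5·(-4−(5/4)) + (-1)·(5/4−7) + 1·(7−(-4))) = ½·(-105/4 + 23/4 + 11) = -19/4, so the C-coordinate is 1/4.
Check: 1/4 + 1/2 + 1/4 = 1.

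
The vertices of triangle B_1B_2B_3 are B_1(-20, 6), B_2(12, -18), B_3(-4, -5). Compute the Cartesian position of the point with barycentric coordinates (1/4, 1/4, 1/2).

(-4, -11/2)

M = (1/4)·B_1 + (1/4)·B_2 + (1/2)·B_3.
x-coordinate: (1/4)·(-20) + (1/4)·12 + (1/2)·(-4) = -4.
y-coordinate: (1/4)·6 + (1/4)·(-18) + (1/2)·(-5) = -11/2.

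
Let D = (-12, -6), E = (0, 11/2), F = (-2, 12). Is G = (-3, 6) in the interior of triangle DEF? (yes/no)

yes

Barycentric coordinates of G: (37/202, 42/101, 81/202).
The three coordinates are positive, positive, positive; a point is interior exactly when all three are positive.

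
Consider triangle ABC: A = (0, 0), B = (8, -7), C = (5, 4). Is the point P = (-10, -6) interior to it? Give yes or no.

no

Barycentric coordinates of P: (195/67, -10/67, -118/67).
The three coordinates are positive, negative, negative; a point is interior exactly when all three are positive.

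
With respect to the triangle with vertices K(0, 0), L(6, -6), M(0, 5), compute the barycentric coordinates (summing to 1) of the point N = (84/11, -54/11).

(-9/11, 14/11, 6/11)

Signed area of the reference triangle: [KLM] = ½·(0·(-6−5) + 6·(5−0) + 0·(0−(-6))) = ½·(0 + 30 + 0) = 15.
[NLM] = ½·((84/11)·(-6−5) + 6·(5−(-54/11)) + 0·(-54/11−(-6))) = ½·(-84 + 654/11 + 0) = -135/11, so the K-coordinate is (-135/11)/15 = -9/11.
[KNM] = ½·(0·(-54/11−5) + (84/11)·(5−0) + 0·(0−(-54/11))) = ½·(0 + 420/11 + 0) = 210/11, so the L-coordinate is 14/11.
[KLN] = ½·(0·(-6−(-54/11)) + 6·(-54/11−0) + (84/11)·(0−(-6))) = ½·(0 − 324/11 + 504/11) = 90/11, so the M-coordinate is 6/11.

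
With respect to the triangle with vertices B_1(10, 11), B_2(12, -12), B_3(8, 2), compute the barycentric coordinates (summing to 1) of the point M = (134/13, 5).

(9/13, 3/13, 1/13)

Signed area of the reference triangle: [B_1B_2B_3] = ½·(10·(-12−2) + 12·(2−11) + 8·(11−(-12))) = ½·(-140 − 108 + 184) = -32.
[MB_2B_3] = ½·((134/13)·(-12−2) + 12·(2−5) + 8·(5−(-12))) = ½·(-1876/13 − 36 + 136) = -288/13, so the B_1-coordinate is (-288/13)/(-32) = 9/13.
[B_1MB_3] = ½·(10·(5−2) + (134/13)·(2−11) + 8·(11−5)) = ½·(30 − 1206/13 + 48) = -96/13, so the B_2-coordinate is 3/13.
[B_1B_2M] = ½·(10·(-12−5) + 12·(5−11) + (134/13)·(11−(-12))) = ½·(-170 − 72 + 3082/13) = -32/13, so the B_3-coordinate is 1/13.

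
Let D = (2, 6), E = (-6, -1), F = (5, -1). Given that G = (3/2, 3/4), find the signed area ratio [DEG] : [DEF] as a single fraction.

1/2

[DEF] = ½·(2·(-1−(-1)) + (-6)·(-1−6) + 5·(6−(-1))) = ½·(0 + 42 + 35) = 77/2.
[DEG] = ½·(2·(-1−(3/4)) + (-6)·(3/4−6) + (3/2)·(6−(-1))) = ½·(-7/2 + 63/2 + 21/2) = 77/4, so the ratio is (77/4)/(77/2) = 1/2.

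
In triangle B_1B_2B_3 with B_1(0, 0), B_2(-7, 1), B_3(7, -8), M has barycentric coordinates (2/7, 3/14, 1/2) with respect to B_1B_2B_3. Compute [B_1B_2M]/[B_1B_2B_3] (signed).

The signed ratio [B_1B_2M]/[B_1B_2B_3] equals the barycentric coordinate of M at vertex B_3, which is 1/2.

1/2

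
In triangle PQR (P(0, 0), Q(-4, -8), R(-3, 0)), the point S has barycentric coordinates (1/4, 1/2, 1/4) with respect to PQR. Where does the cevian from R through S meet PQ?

(-8/3, -16/3)

Line RS meets PQ where the R-coordinate vanishes; zeroing S's R-weight and renormalizing leaves P, Q-weights 1/4 : 1/2 → (1/3, 2/3).
So T = (1/3)·P + (2/3)·Q = (-8/3, -16/3).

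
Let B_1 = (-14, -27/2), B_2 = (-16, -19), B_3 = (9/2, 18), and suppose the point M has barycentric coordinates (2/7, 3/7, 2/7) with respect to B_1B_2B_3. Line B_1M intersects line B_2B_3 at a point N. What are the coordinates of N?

(-39/5, -21/5)

Line B_1M meets B_2B_3 where the B_1-coordinate vanishes; zeroing M's B_1-weight and renormalizing leaves B_2, B_3-weights 3/7 : 2/7 → (3/5, 2/5).
So N = (3/5)·B_2 + (2/5)·B_3 = (-39/5, -21/5).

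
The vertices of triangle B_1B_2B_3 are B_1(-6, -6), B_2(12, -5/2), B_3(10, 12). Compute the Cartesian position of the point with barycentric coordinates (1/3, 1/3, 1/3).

(16/3, 7/6)

M = (1/3)·B_1 + (1/3)·B_2 + (1/3)·B_3.
x-coordinate: (1/3)·(-6) + (1/3)·12 + (1/3)·10 = 16/3.
y-coordinate: (1/3)·(-6) + (1/3)·(-5/2) + (1/3)·12 = 7/6.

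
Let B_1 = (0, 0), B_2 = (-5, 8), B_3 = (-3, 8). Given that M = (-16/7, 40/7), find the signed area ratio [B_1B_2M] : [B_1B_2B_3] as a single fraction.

[B_1B_2B_3] = ½·(0·(8−8) + (-5)·(8−0) + (-3)·(0−8)) = ½·(0 − 40 + 24) = -8.
[B_1B_2M] = ½·(0·(8−(40/7)) + (-5)·(40/7−0) + (-16/7)·(0−8)) = ½·(0 − 200/7 + 128/7) = -36/7, so the ratio is (-36/7)/(-8) = 9/14.

9/14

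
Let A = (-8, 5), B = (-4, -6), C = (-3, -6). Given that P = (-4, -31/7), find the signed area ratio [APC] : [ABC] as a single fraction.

[ABC] = ½·((-8)·(-6−(-6)) + (-4)·(-6−5) + (-3)·(5−(-6))) = ½·(0 + 44 − 33) = 11/2.
[APC] = ½·((-8)·(-31/7−(-6)) + (-4)·(-6−5) + (-3)·(5−(-31/7))) = ½·(-88/7 + 44 − 198/7) = 11/7, so the ratio is (11/7)/(11/2) = 2/7.

2/7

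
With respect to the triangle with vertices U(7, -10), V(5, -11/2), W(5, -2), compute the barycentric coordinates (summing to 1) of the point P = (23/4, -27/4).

Signed area of the reference triangle: [UVW] = ½·(7·(-11/2−(-2)) + 5·(-2−(-10)) + 5·(-10−(-11/2))) = ½·(-49/2 + 40 − 45/2) = -7/2.
[PVW] = ½·((23/4)·(-11/2−(-2)) + 5·(-2−(-27/4)) + 5·(-27/4−(-11/2))) = ½·(-161/8 + 95/4 − 25/4) = -21/16, so the U-coordinate is (-21/16)/(-7/2) = 3/8.
[UPW] = ½·(7·(-27/4−(-2)) + (23/4)·(-2−(-10)) + 5·(-10−(-27/4))) = ½·(-133/4 + 46 − 65/4) = -7/4, so the V-coordinate is 1/2.
[UVP] = ½·(7·(-11/2−(-27/4)) + 5·(-27/4−(-10)) + (23/4)·(-10−(-11/2))) = ½·(35/4 + 65/4 − 207/8) = -7/16, so the W-coordinate is 1/8.
Check: 3/8 + 1/2 + 1/8 = 1.

(3/8, 1/2, 1/8)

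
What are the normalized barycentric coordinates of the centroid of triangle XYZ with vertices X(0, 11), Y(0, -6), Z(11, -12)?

(1/3, 1/3, 1/3)

The centroid is the average of the vertices, so each weight is 1/3.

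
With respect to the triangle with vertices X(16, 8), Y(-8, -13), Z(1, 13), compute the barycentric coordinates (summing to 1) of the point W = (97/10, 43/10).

Signed area of the reference triangle: [XYZ] = ½·(16·(-13−13) + (-8)·(13−8) + 1·(8−(-13))) = ½·(-416 − 40 + 21) = -435/2.
[WYZ] = ½·((97/10)·(-13−13) + (-8)·(13−(43/10)) + 1·(43/10−(-13))) = ½·(-1261/5 − 348/5 + 173/10) = -609/4, so the X-coordinate is (-609/4)/(-435/2) = 7/10.
[XWZ] = ½·(16·(43/10−13) + (97/10)·(13−8) + 1·(8−(43/10))) = ½·(-696/5 + 97/2 + 37/10) = -87/2, so the Y-coordinate is 1/5.
[XYW] = ½·(16·(-13−(43/10)) + (-8)·(43/10−8) + (97/10)·(8−(-13))) = ½·(-1384/5 + 148/5 + 2037/10) = -87/4, so the Z-coordinate is 1/10.
Check: 7/10 + 1/5 + 1/10 = 1.

(7/10, 1/5, 1/10)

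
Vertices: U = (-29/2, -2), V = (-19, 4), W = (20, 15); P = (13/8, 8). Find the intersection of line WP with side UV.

Barycentric coordinates of P with respect to UVW: (1/4, 1/4, 1/2).
On side UV the W-coordinate is zero; dropping P's W-weight 1/2 and renormalizing the remaining 1/4 : 1/4 gives weights 1/2, 1/2 on U, V.
Q = (1/2)·(-29/2, -2) + (1/2)·(-19, 4) = (-67/4, 1).

(-67/4, 1)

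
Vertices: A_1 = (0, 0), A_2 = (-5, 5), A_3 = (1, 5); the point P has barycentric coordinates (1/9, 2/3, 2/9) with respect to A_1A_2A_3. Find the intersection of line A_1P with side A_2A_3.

(-7/2, 5)

Line A_1P meets A_2A_3 where the A_1-coordinate vanishes; zeroing P's A_1-weight and renormalizing leaves A_2, A_3-weights 2/3 : 2/9 → (3/4, 1/4).
So Q = (3/4)·A_2 + (1/4)·A_3 = (-7/2, 5).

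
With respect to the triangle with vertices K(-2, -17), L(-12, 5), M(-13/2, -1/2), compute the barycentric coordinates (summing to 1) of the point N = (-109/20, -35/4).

(3/5, 3/10, 1/10)

Signed area of the reference triangle: [KLM] = ½·((-2)·(5−(-1/2)) + (-12)·(-1/2−(-17)) + (-13/2)·(-17−5)) = ½·(-11 − 198 + 143) = -33.
[NLM] = ½·((-109/20)·(5−(-1/2)) + (-12)·(-1/2−(-35/4)) + (-13/2)·(-35/4−5)) = ½·(-1199/40 − 99 + 715/8) = -99/5, so the K-coordinate is (-99/5)/(-33) = 3/5.
[KNM] = ½·((-2)·(-35/4−(-1/2)) + (-109/20)·(-1/2−(-17)) + (-13/2)·(-17−(-35/4))) = ½·(33/2 − 3597/40 + 429/8) = -99/10, so the L-coordinate is 3/10.
[KLN] = ½·((-2)·(5−(-35/4)) + (-12)·(-35/4−(-17)) + (-109/20)·(-17−5)) = ½·(-55/2 − 99 + 1199/10) = -33/10, so the M-coordinate is 1/10.
Check: 3/5 + 3/10 + 1/10 = 1.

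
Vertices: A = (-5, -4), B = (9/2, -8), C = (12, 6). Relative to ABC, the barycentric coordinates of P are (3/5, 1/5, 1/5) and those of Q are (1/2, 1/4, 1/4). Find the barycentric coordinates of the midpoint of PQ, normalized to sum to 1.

Since both coordinate triples sum to 1, the midpoint's barycentrics are the componentwise average.
(3/5+1/2)/2 = 11/20; similarly 9/40 and 9/40.

(11/20, 9/40, 9/40)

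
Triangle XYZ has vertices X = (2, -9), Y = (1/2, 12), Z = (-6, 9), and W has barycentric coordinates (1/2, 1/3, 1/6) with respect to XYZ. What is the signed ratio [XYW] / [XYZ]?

The signed ratio [XYW]/[XYZ] equals the barycentric coordinate of W at vertex Z, which is 1/6.

1/6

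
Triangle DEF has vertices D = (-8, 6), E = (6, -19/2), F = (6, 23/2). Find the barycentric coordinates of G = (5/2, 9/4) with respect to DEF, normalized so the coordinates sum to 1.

Signed area of the reference triangle: [DEF] = ½·((-8)·(-19/2−(23/2)) + 6·(23/2−6) + 6·(6−(-19/2))) = ½·(168 + 33 + 93) = 147.
[GEF] = ½·((5/2)·(-19/2−(23/2)) + 6·(23/2−(9/4)) + 6·(9/4−(-19/2))) = ½·(-105/2 + 111/2 + 141/2) = 147/4, so the D-coordinate is (147/4)/147 = 1/4.
[DGF] = ½·((-8)·(9/4−(23/2)) + (5/2)·(23/2−6) + 6·(6−(9/4))) = ½·(74 + 55/4 + 45/2) = 441/8, so the E-coordinate is 3/8.
[DEG] = ½·((-8)·(-19/2−(9/4)) + 6·(9/4−6) + (5/2)·(6−(-19/2))) = ½·(94 − 45/2 + 155/4) = 441/8, so the F-coordinate is 3/8.
Check: 1/4 + 3/8 + 3/8 = 1.

(1/4, 3/8, 3/8)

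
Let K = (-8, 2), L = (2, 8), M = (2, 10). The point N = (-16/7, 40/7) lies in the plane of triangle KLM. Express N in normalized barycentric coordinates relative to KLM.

Signed area of the reference triangle: [KLM] = ½·((-8)·(8−10) + 2·(10−2) + 2·(2−8)) = ½·(16 + 16 − 12) = 10.
[NLM] = ½·((-16/7)·(8−10) + 2·(10−(40/7)) + 2·(40/7−8)) = ½·(32/7 + 60/7 − 32/7) = 30/7, so the K-coordinate is (30/7)/10 = 3/7.
[KNM] = ½·((-8)·(40/7−10) + (-16/7)·(10−2) + 2·(2−(40/7))) = ½·(240/7 − 128/7 − 52/7) = 30/7, so the L-coordinate is 3/7.
[KLN] = ½·((-8)·(8−(40/7)) + 2·(40/7−2) + (-16/7)·(2−8)) = ½·(-128/7 + 52/7 + 96/7) = 10/7, so the M-coordinate is 1/7.
Check: 3/7 + 3/7 + 1/7 = 1.

(3/7, 3/7, 1/7)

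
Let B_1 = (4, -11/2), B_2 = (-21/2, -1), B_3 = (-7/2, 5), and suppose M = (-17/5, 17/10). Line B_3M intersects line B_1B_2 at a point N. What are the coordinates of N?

Barycentric coordinates of M with respect to B_1B_2B_3: (1/5, 1/5, 3/5).
On side B_1B_2 the B_3-coordinate is zero; dropping M's B_3-weight 3/5 and renormalizing the remaining 1/5 : 1/5 gives weights 1/2, 1/2 on B_1, B_2.
N = (1/2)·(4, -11/2) + (1/2)·(-21/2, -1) = (-13/4, -13/4).

(-13/4, -13/4)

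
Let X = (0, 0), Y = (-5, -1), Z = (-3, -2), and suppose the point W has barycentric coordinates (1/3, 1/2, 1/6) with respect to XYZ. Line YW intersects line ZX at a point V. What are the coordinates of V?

(-1, -2/3)

Line YW meets ZX where the Y-coordinate vanishes; zeroing W's Y-weight and renormalizing leaves Z, X-weights 1/6 : 1/3 → (1/3, 2/3).
So V = (1/3)·Z + (2/3)·X = (-1, -2/3).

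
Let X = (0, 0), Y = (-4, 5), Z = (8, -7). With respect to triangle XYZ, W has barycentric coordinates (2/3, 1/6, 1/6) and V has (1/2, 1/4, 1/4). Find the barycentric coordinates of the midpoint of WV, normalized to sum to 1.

(7/12, 5/24, 5/24)

Since both coordinate triples sum to 1, the midpoint's barycentrics are the componentwise average.
(2/3+1/2)/2 = 7/12; similarly 5/24 and 5/24.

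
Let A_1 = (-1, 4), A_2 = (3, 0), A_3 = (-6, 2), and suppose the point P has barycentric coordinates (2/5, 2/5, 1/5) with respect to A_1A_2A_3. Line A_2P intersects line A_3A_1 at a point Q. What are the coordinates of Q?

(-8/3, 10/3)

Line A_2P meets A_3A_1 where the A_2-coordinate vanishes; zeroing P's A_2-weight and renormalizing leaves A_3, A_1-weights 1/5 : 2/5 → (1/3, 2/3).
So Q = (1/3)·A_3 + (2/3)·A_1 = (-8/3, 10/3).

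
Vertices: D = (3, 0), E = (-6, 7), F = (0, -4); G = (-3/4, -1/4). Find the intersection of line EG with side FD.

(1, -8/3)

Barycentric coordinates of G with respect to DEF: (1/4, 1/4, 1/2).
On side FD the E-coordinate is zero; dropping G's E-weight 1/4 and renormalizing the remaining 1/2 : 1/4 gives weights 2/3, 1/3 on F, D.
H = (2/3)·(0, -4) + (1/3)·(3, 0) = (1, -8/3).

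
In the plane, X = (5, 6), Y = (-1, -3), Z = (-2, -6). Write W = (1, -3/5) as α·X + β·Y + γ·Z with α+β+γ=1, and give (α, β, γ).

Signed area of the reference triangle: [XYZ] = ½·(5·(-3−(-6)) + (-1)·(-6−6) + (-2)·(6−(-3))) = ½·(15 + 12 − 18) = 9/2.
[WYZ] = ½·(1·(-3−(-6)) + (-1)·(-6−(-3/5)) + (-2)·(-3/5−(-3))) = ½·(3 + 27/5 − 24/5) = 9/5, so the X-coordinate is (9/5)/(9/2) = 2/5.
[XWZ] = ½·(5·(-3/5−(-6)) + 1·(-6−6) + (-2)·(6−(-3/5))) = ½·(27 − 12 − 66/5) = 9/10, so the Y-coordinate is 1/5.
[XYW] = ½·(5·(-3−(-3/5)) + (-1)·(-3/5−6) + 1·(6−(-3))) = ½·(-12 + 33/5 + 9) = 9/5, so the Z-coordinate is 2/5.

(2/5, 1/5, 2/5)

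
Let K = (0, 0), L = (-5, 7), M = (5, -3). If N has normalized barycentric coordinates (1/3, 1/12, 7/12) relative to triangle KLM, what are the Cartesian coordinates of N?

N = (1/3)·K + (1/12)·L + (7/12)·M.
x-coordinate: (1/3)·0 + (1/12)·(-5) + (7/12)·5 = 5/2.
y-coordinate: (1/3)·0 + (1/12)·7 + (7/12)·(-3) = -7/6.

(5/2, -7/6)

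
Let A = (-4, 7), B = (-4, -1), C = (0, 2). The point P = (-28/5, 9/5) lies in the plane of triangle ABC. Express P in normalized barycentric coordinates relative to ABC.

(1/2, 9/10, -2/5)

Signed area of the reference triangle: [ABC] = ½·((-4)·(-1−2) + (-4)·(2−7) + 0·(7−(-1))) = ½·(12 + 20 + 0) = 16.
[PBC] = ½·((-28/5)·(-1−2) + (-4)·(2−(9/5)) + 0·(9/5−(-1))) = ½·(84/5 − 4/5 + 0) = 8, so the A-coordinate is 8/16 = 1/2.
[APC] = ½·((-4)·(9/5−2) + (-28/5)·(2−7) + 0·(7−(9/5))) = ½·(4/5 + 28 + 0) = 72/5, so the B-coordinate is 9/10.
[ABP] = ½·((-4)·(-1−(9/5)) + (-4)·(9/5−7) + (-28/5)·(7−(-1))) = ½·(56/5 + 104/5 − 224/5) = -32/5, so the C-coordinate is -2/5.
Check: 1/2 + 9/10 − 2/5 = 1.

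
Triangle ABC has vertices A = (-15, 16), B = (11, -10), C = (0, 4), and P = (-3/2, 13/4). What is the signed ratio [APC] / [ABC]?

[ABC] = ½·((-15)·(-10−4) + 11·(4−16) + 0·(16−(-10))) = ½·(210 − 132 + 0) = 39.
[APC] = ½·((-15)·(13/4−4) + (-3/2)·(4−16) + 0·(16−(13/4))) = ½·(45/4 + 18 + 0) = 117/8, so the ratio is (117/8)/39 = 3/8.

3/8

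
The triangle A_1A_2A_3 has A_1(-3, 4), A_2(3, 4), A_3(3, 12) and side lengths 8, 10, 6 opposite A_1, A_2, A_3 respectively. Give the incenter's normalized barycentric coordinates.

(1/3, 5/12, 1/4)

The incenter has barycentric coordinates proportional to the opposite side lengths: (8 : 10 : 6).
Normalizing by 8+10+6 = 24 gives (1/3, 5/12, 1/4).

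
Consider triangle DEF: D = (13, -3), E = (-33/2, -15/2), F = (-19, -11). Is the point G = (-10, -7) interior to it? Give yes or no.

Barycentric coordinates of G: (43/184, 14/23, 29/184).
The three coordinates are positive, positive, positive; a point is interior exactly when all three are positive.

yes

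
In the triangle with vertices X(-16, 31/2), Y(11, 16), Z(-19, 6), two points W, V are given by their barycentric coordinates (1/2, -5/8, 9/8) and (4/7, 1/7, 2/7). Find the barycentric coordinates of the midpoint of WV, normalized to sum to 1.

(15/28, -27/112, 79/112)

Since both coordinate triples sum to 1, the midpoint's barycentrics are the componentwise average.
(1/2+4/7)/2 = 15/28; similarly -27/112 and 79/112.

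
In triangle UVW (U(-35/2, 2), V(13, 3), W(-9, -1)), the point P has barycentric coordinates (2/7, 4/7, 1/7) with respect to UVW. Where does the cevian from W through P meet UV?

Line WP meets UV where the W-coordinate vanishes; zeroing P's W-weight and renormalizing leaves U, V-weights 2/7 : 4/7 → (1/3, 2/3).
So Q = (1/3)·U + (2/3)·V = (17/6, 8/3).

(17/6, 8/3)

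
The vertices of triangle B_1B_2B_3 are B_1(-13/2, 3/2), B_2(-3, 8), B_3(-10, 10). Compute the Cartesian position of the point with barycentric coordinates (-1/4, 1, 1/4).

M = (-1/4)·B_1 + 1·B_2 + (1/4)·B_3.
x-coordinate: (-1/4)·(-13/2) + 1·(-3) + (1/4)·(-10) = -31/8.
y-coordinate: (-1/4)·(3/2) + 1·8 + (1/4)·10 = 81/8.

(-31/8, 81/8)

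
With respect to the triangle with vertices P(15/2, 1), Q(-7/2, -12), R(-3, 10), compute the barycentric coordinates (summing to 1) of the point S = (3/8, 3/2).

Signed area of the reference triangle: [PQR] = ½·((15/2)·(-12−10) + (-7/2)·(10−1) + (-3)·(1−(-12))) = ½·(-165 − 63/2 − 39) = -471/4.
[SQR] = ½·((3/8)·(-12−10) + (-7/2)·(10−(3/2)) + (-3)·(3/2−(-12))) = ½·(-33/4 − 119/4 − 81/2) = -157/4, so the P-coordinate is (-157/4)/(-471/4) = 1/3.
[PSR] = ½·((15/2)·(3/2−10) + (3/8)·(10−1) + (-3)·(1−(3/2))) = ½·(-255/4 + 27/8 + 3/2) = -471/16, so the Q-coordinate is 1/4.
[PQS] = ½·((15/2)·(-12−(3/2)) + (-7/2)·(3/2−1) + (3/8)·(1−(-12))) = ½·(-405/4 − 7/4 + 39/8) = -785/16, so the R-coordinate is 5/12.

(1/3, 1/4, 5/12)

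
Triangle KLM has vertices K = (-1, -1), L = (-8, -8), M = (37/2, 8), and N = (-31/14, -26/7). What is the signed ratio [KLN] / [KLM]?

[KLM] = ½·((-1)·(-8−8) + (-8)·(8−(-1)) + (37/2)·(-1−(-8))) = ½·(16 − 72 + 259/2) = 147/4.
[KLN] = ½·((-1)·(-8−(-26/7)) + (-8)·(-26/7−(-1)) + (-31/14)·(-1−(-8))) = ½·(30/7 + 152/7 − 31/2) = 21/4, so the ratio is (21/4)/(147/4) = 1/7.

1/7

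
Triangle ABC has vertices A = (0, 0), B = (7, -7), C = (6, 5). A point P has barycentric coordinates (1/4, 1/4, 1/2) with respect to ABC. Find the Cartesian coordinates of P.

P = (1/4)·A + (1/4)·B + (1/2)·C.
x-coordinate: (1/4)·0 + (1/4)·7 + (1/2)·6 = 19/4.
y-coordinate: (1/4)·0 + (1/4)·(-7) + (1/2)·5 = 3/4.

(19/4, 3/4)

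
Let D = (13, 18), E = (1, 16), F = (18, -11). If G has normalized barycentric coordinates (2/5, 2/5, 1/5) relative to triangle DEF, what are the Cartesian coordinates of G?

(46/5, 57/5)

G = (2/5)·D + (2/5)·E + (1/5)·F.
x-coordinate: (2/5)·13 + (2/5)·1 + (1/5)·18 = 46/5.
y-coordinate: (2/5)·18 + (2/5)·16 + (1/5)·(-11) = 57/5.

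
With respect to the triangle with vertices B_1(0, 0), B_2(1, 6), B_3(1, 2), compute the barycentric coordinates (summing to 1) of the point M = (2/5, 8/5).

Signed area of the reference triangle: [B_1B_2B_3] = ½·(0·(6−2) + 1·(2−0) + 1·(0−6)) = ½·(0 + 2 − 6) = -2.
[MB_2B_3] = ½·((2/5)·(6−2) + 1·(2−(8/5)) + 1·(8/5−6)) = ½·(8/5 + 2/5 − 22/5) = -6/5, so the B_1-coordinate is (-6/5)/(-2) = 3/5.
[B_1MB_3] = ½·(0·(8/5−2) + (2/5)·(2−0) + 1·(0−(8/5))) = ½·(0 + 4/5 − 8/5) = -2/5, so the B_2-coordinate is 1/5.
[B_1B_2M] = ½·(0·(6−(8/5)) + 1·(8/5−0) + (2/5)·(0−6)) = ½·(0 + 8/5 − 12/5) = -2/5, so the B_3-coordinate is 1/5.

(3/5, 1/5, 1/5)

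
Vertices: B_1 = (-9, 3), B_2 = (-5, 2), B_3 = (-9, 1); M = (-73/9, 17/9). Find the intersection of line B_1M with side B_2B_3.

Barycentric coordinates of M with respect to B_1B_2B_3: (1/3, 2/9, 4/9).
On side B_2B_3 the B_1-coordinate is zero; dropping M's B_1-weight 1/3 and renormalizing the remaining 2/9 : 4/9 gives weights 1/3, 2/3 on B_2, B_3.
N = (1/3)·(-5, 2) + (2/3)·(-9, 1) = (-23/3, 4/3).

(-23/3, 4/3)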